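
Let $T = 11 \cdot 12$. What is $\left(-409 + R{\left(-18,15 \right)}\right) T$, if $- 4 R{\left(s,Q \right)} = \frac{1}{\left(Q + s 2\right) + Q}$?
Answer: $- \frac{107965}{2} \approx -53983.0$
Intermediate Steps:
$T = 132$
$R{\left(s,Q \right)} = - \frac{1}{4 \left(2 Q + 2 s\right)}$ ($R{\left(s,Q \right)} = - \frac{1}{4 \left(\left(Q + s 2\right) + Q\right)} = - \frac{1}{4 \left(\left(Q + 2 s\right) + Q\right)} = - \frac{1}{4 \left(2 Q + 2 s\right)}$)
$\left(-409 + R{\left(-18,15 \right)}\right) T = \left(-409 - \frac{1}{8 \cdot 15 + 8 \left(-18\right)}\right) 132 = \left(-409 - \frac{1}{120 - 144}\right) 132 = \left(-409 - \frac{1}{-24}\right) 132 = \left(-409 - - \frac{1}{24}\right) 132 = \left(-409 + \frac{1}{24}\right) 132 = \left(- \frac{9815}{24}\right) 132 = - \frac{107965}{2}$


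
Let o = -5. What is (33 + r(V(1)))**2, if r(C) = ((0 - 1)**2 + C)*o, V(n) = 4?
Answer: 64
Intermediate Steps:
r(C) = -5 - 5*C (r(C) = ((0 - 1)**2 + C)*(-5) = ((-1)**2 + C)*(-5) = (1 + C)*(-5) = -5 - 5*C)
(33 + r(V(1)))**2 = (33 + (-5 - 5*4))**2 = (33 + (-5 - 20))**2 = (33 - 25)**2 = 8**2 = 64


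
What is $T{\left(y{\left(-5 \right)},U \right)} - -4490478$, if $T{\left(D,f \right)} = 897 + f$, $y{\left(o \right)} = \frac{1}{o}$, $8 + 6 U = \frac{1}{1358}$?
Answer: $\frac{12198570879}{2716} \approx 4.4914 \cdot 10^{6}$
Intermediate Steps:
$U = - \frac{3621}{2716}$ ($U = - \frac{4}{3} + \frac{1}{6 \cdot 1358} = - \frac{4}{3} + \frac{1}{6} \cdot \frac{1}{1358} = - \frac{4}{3} + \frac{1}{8148} = - \frac{3621}{2716} \approx -1.3332$)
$T{\left(y{\left(-5 \right)},U \right)} - -4490478 = \left(897 - \frac{3621}{2716}\right) - -4490478 = \frac{2432631}{2716} + 4490478 = \frac{12198570879}{2716}$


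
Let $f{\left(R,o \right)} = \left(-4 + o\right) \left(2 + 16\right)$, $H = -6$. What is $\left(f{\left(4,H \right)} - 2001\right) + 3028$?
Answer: $847$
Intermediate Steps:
$f{\left(R,o \right)} = -72 + 18 o$ ($f{\left(R,o \right)} = \left(-4 + o\right) 18 = -72 + 18 o$)
$\left(f{\left(4,H \right)} - 2001\right) + 3028 = \left(\left(-72 + 18 \left(-6\right)\right) - 2001\right) + 3028 = \left(\left(-72 - 108\right) - 2001\right) + 3028 = \left(-180 - 2001\right) + 3028 = -2181 + 3028 = 847$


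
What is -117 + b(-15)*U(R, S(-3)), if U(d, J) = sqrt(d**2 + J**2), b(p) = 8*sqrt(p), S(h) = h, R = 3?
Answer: -117 + 24*I*sqrt(30) ≈ -117.0 + 131.45*I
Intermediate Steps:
U(d, J) = sqrt(J**2 + d**2)
-117 + b(-15)*U(R, S(-3)) = -117 + (8*sqrt(-15))*sqrt((-3)**2 + 3**2) = -117 + (8*(I*sqrt(15)))*sqrt(9 + 9) = -117 + (8*I*sqrt(15))*sqrt(18) = -117 + (8*I*sqrt(15))*(3*sqrt(2)) = -117 + 24*I*sqrt(30)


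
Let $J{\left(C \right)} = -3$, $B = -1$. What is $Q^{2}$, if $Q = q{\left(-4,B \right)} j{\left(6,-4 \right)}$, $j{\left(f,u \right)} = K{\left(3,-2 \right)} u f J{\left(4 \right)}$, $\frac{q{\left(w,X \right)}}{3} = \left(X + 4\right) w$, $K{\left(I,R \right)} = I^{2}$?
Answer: $544195584$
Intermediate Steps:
$q{\left(w,X \right)} = 3 w \left(4 + X\right)$ ($q{\left(w,X \right)} = 3 \left(X + 4\right) w = 3 \left(4 + X\right) w = 3 w \left(4 + X\right)$)
$j{\left(f,u \right)} = - 27 f u$ ($j{\left(f,u \right)} = 3^{2} u f \left(-3\right) = 9 f u \left(-3\right) = - 27 f u$)
$Q = -23328$ ($Q = 3 \left(-4\right) \left(4 - 1\right) \left(\left(-27\right) 6 \left(-4\right)\right) = 3 \left(-4\right) 3 \cdot 648 = \left(-36\right) 648 = -23328$)
$Q^{2} = \left(-23328\right)^{2} = 544195584$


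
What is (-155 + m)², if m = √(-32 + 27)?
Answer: (155 - I*√5)² ≈ 24020.0 - 693.18*I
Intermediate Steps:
m = I*√5 (m = √(-5) = I*√5 ≈ 2.2361*I)
(-155 + m)² = (-155 + I*√5)²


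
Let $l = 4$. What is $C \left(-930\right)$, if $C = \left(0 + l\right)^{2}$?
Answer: $-14880$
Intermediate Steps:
$C = 16$ ($C = \left(0 + 4\right)^{2} = 4^{2} = 16$)
$C \left(-930\right) = 16 \left(-930\right) = -14880$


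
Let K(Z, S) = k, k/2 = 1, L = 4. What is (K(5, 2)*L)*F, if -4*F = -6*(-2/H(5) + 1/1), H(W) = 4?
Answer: 6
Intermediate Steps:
k = 2 (k = 2*1 = 2)
K(Z, S) = 2
F = ¾ (F = -(-3)*(-2/4 + 1/1)/2 = -(-3)*(-2*¼ + 1*1)/2 = -(-3)*(-½ + 1)/2 = -(-3)/(2*2) = -¼*(-3) = ¾ ≈ 0.75000)
(K(5, 2)*L)*F = (2*4)*(¾) = 8*(¾) = 6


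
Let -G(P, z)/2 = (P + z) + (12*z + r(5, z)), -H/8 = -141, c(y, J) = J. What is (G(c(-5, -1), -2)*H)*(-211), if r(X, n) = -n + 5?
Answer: -9520320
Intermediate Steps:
r(X, n) = 5 - n
H = 1128 (H = -8*(-141) = 1128)
G(P, z) = -10 - 24*z - 2*P (G(P, z) = -2*((P + z) + (12*z + (5 - z))) = -2*((P + z) + (5 + 11*z)) = -2*(5 + P + 12*z) = -10 - 24*z - 2*P)
(G(c(-5, -1), -2)*H)*(-211) = ((-10 - 24*(-2) - 2*(-1))*1128)*(-211) = ((-10 + 48 + 2)*1128)*(-211) = (40*1128)*(-211) = 45120*(-211) = -9520320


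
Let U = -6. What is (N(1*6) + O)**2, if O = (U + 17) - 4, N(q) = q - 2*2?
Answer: 81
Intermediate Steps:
N(q) = -4 + q (N(q) = q - 4 = -4 + q)
O = 7 (O = (-6 + 17) - 4 = 11 - 4 = 7)
(N(1*6) + O)**2 = ((-4 + 1*6) + 7)**2 = ((-4 + 6) + 7)**2 = (2 + 7)**2 = 9**2 = 81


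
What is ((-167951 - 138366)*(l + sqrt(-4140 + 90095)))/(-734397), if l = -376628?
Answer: -115367559076/734397 + 306317*sqrt(85955)/734397 ≈ -1.5697e+5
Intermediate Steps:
((-167951 - 138366)*(l + sqrt(-4140 + 90095)))/(-734397) = ((-167951 - 138366)*(-376628 + sqrt(-4140 + 90095)))/(-734397) = -306317*(-376628 + sqrt(85955))*(-1/734397) = (115367559076 - 306317*sqrt(85955))*(-1/734397) = -115367559076/734397 + 306317*sqrt(85955)/734397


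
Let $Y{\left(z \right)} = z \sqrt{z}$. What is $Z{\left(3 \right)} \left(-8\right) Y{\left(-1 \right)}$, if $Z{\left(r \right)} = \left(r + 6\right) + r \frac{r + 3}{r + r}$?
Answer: $96 i \approx 96.0 i$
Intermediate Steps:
$Y{\left(z \right)} = z^{\frac{3}{2}}$
$Z{\left(r \right)} = \frac{15}{2} + \frac{3 r}{2}$ ($Z{\left(r \right)} = \left(6 + r\right) + r \frac{3 + r}{2 r} = \left(6 + r\right) + \left(\frac{3}{2} + \frac{r}{2}\right) = \frac{15}{2} + \frac{3 r}{2}$)
$Z{\left(3 \right)} \left(-8\right) Y{\left(-1 \right)} = \left(\frac{15}{2} + \frac{3}{2} \cdot 3\right) \left(-8\right) \left(-1\right)^{\frac{3}{2}} = \left(\frac{15}{2} + \frac{9}{2}\right) \left(-8\right) \left(- i\right) = 12 \left(-8\right) \left(- i\right) = - 96 \left(- i\right) = 96 i$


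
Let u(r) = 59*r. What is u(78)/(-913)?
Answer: -4602/913 ≈ -5.0405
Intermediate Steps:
u(78)/(-913) = (59*78)/(-913) = 4602*(-1/913) = -4602/913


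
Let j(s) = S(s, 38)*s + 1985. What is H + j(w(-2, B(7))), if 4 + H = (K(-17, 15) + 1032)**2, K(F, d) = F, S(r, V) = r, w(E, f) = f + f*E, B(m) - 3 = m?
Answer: 1032306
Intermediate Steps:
B(m) = 3 + m
w(E, f) = f + E*f
j(s) = 1985 + s**2 (j(s) = s*s + 1985 = s**2 + 1985 = 1985 + s**2)
H = 1030221 (H = -4 + (-17 + 1032)**2 = -4 + 1015**2 = -4 + 1030225 = 1030221)
H + j(w(-2, B(7))) = 1030221 + (1985 + ((3 + 7)*(1 - 2))**2) = 1030221 + (1985 + (10*(-1))**2) = 1030221 + (1985 + (-10)**2) = 1030221 + (1985 + 100) = 1030221 + 2085 = 1032306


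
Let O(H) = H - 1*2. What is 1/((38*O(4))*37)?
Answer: 1/2812 ≈ 0.00035562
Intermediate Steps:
O(H) = -2 + H (O(H) = H - 2 = -2 + H)
1/((38*O(4))*37) = 1/((38*(-2 + 4))*37) = 1/((38*2)*37) = 1/(76*37) = 1/2812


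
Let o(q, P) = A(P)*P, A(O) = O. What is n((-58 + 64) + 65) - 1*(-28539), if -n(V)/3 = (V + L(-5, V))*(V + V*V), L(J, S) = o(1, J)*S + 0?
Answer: -28281717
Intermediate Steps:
o(q, P) = P² (o(q, P) = P*P = P²)
L(J, S) = S*J² (L(J, S) = J²*S + 0 = S*J² + 0 = S*J²)
n(V) = -78*V*(V + V²) (n(V) = -3*(V + V*(-5)²)*(V + V*V) = -3*(V + V*25)*(V + V²) = -3*(V + 25*V)*(V + V²) = -3*26*V*(V + V²) = -78*V*(V + V²))
n((-58 + 64) + 65) - 1*(-28539) = -78*((-58 + 64) + 65)²*(1 + ((-58 + 64) + 65)) - 1*(-28539) = -78*(6 + 65)²*(1 + (6 + 65)) + 28539 = -78*71²*(1 + 71) + 28539 = -78*5041*72 + 28539 = -28310256 + 28539 = -28281717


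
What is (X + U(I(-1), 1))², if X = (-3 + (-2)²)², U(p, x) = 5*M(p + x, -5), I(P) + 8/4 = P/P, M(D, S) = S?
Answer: 576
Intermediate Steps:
I(P) = -1 (I(P) = -2 + P/P = -2 + 1 = -1)
U(p, x) = -25 (U(p, x) = 5*(-5) = -25)
X = 1 (X = (-3 + 4)² = 1² = 1)
(X + U(I(-1), 1))² = (1 - 25)² = (-24)² = 576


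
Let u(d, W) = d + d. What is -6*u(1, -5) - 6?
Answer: -18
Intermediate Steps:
u(d, W) = 2*d
-6*u(1, -5) - 6 = -12 - 6 = -18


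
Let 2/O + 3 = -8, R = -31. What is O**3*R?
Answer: 248/1331 ≈ 0.18633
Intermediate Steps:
O = -2/11 (O = 2/(-3 - 8) = 2/(-11) = 2*(-1/11) = -2/11 ≈ -0.18182)
O**3*R = (-2/11)**3*(-31) = -8/1331*(-31) = 248/1331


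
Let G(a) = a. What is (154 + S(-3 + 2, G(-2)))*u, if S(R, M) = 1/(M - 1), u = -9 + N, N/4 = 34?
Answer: 58547/3 ≈ 19516.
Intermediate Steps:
N = 136 (N = 4*34 = 136)
u = 127 (u = -9 + 136 = 127)
S(R, M) = 1/(-1 + M)
(154 + S(-3 + 2, G(-2)))*u = (154 + 1/(-1 - 2))*127 = (154 + 1/(-3))*127 = (154 - 1/3)*127 = (461/3)*127 = 58547/3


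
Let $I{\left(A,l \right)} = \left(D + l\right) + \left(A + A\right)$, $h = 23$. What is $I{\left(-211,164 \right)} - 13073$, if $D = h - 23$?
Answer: $-13331$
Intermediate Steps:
$D = 0$ ($D = 23 - 23 = 0$)
$I{\left(A,l \right)} = l + 2 A$ ($I{\left(A,l \right)} = \left(0 + l\right) + \left(A + A\right) = l + 2 A$)
$I{\left(-211,164 \right)} - 13073 = \left(164 + 2 \left(-211\right)\right) - 13073 = \left(164 - 422\right) - 13073 = -258 - 13073 = -13331$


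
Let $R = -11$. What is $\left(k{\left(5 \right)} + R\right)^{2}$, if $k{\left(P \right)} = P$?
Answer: $36$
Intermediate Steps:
$\left(k{\left(5 \right)} + R\right)^{2} = \left(5 - 11\right)^{2} = \left(-6\right)^{2} = 36$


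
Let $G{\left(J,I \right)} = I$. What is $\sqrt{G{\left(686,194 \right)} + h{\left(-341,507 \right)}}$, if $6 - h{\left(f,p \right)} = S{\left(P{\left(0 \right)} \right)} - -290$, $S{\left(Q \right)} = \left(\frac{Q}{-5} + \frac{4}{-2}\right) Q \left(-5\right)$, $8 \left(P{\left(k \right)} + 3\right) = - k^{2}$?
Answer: $i \sqrt{69} \approx 8.3066 i$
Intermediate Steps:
$P{\left(k \right)} = -3 - \frac{k^{2}}{8}$ ($P{\left(k \right)} = -3 + \frac{\left(-1\right) k^{2}}{8} = -3 - \frac{k^{2}}{8}$)
$S{\left(Q \right)} = - 5 Q \left(-2 - \frac{Q}{5}\right)$ ($S{\left(Q \right)} = \left(Q \left(- \frac{1}{5}\right) + 4 \left(- \frac{1}{2}\right)\right) Q \left(-5\right) = \left(- \frac{Q}{5} - 2\right) Q \left(-5\right) = \left(-2 - \frac{Q}{5}\right) Q \left(-5\right) = Q \left(-2 - \frac{Q}{5}\right) \left(-5\right) = - 5 Q \left(-2 - \frac{Q}{5}\right)$)
$h{\left(f,p \right)} = -263$ ($h{\left(f,p \right)} = 6 - \left(\left(-3 - \frac{0^{2}}{8}\right) \left(10 - \left(3 + \frac{0^{2}}{8}\right)\right) - -290\right) = 6 - \left(\left(-3 - 0\right) \left(10 - 3\right) + 290\right) = 6 - \left(\left(-3 + 0\right) \left(10 + \left(-3 + 0\right)\right) + 290\right) = 6 - \left(- 3 \left(10 - 3\right) + 290\right) = 6 - \left(\left(-3\right) 7 + 290\right) = 6 - \left(-21 + 290\right) = 6 - 269 = -263$)
$\sqrt{G{\left(686,194 \right)} + h{\left(-341,507 \right)}} = \sqrt{194 - 263} = \sqrt{-69} = i \sqrt{69}$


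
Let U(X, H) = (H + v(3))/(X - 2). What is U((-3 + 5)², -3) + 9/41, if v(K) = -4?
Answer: -269/82 ≈ -3.2805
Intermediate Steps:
U(X, H) = (-4 + H)/(-2 + X) (U(X, H) = (H - 4)/(X - 2) = (-4 + H)/(-2 + X))
U((-3 + 5)², -3) + 9/41 = (-4 - 3)/(-2 + (-3 + 5)²) + 9/41 = -7/(-2 + 2²) + (1/41)*9 = -7/(-2 + 4) + 9/41 = -7/2 + 9/41 = -269/82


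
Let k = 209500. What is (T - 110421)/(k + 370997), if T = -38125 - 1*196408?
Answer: -14998/25239 ≈ -0.59424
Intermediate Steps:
T = -234533 (T = -38125 - 196408 = -234533)
(T - 110421)/(k + 370997) = (-234533 - 110421)/(209500 + 370997) = -344954/580497 = -344954*1/580497 = -14998/25239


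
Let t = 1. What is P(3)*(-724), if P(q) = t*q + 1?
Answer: -2896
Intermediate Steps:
P(q) = 1 + q (P(q) = 1*q + 1 = q + 1 = 1 + q)
P(3)*(-724) = (1 + 3)*(-724) = 4*(-724) = -2896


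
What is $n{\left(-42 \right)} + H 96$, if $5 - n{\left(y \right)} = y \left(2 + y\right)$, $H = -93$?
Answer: $-10603$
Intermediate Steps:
$n{\left(y \right)} = 5 - y \left(2 + y\right)$
$n{\left(-42 \right)} + H 96 = \left(5 - \left(-42\right)^{2} - -84\right) - 8928 = \left(5 - 1764 + 84\right) - 8928 = -1675 - 8928 = -10603$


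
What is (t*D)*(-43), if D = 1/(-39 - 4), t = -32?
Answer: -32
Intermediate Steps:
D = -1/43 (D = 1/(-43) = -1/43 ≈ -0.023256)
(t*D)*(-43) = -32*(-1/43)*(-43) = (32/43)*(-43) = -32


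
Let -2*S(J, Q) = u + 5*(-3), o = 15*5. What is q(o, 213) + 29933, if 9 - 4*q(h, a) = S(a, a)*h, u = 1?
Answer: 29804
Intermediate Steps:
o = 75
S(J, Q) = 7 (S(J, Q) = -(1 + 5*(-3))/2 = -(1 - 15)/2 = -1/2*(-14) = 7)
q(h, a) = 9/4 - 7*h/4
q(o, 213) + 29933 = (9/4 - 7/4*75) + 29933 = (9/4 - 525/4) + 29933 = -129 + 29933 = 29804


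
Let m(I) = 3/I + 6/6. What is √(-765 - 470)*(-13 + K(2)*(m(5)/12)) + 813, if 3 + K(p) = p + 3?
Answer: 813 - 191*I*√1235/15 ≈ 813.0 - 447.48*I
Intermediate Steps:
K(p) = p (K(p) = -3 + (p + 3) = -3 + (3 + p) = p)
m(I) = 1 + 3/I (m(I) = 3/I + 6*(⅙) = 3/I + 1 = 1 + 3/I)
√(-765 - 470)*(-13 + K(2)*(m(5)/12)) + 813 = √(-765 - 470)*(-13 + 2*(((3 + 5)/5)/12)) + 813 = √(-1235)*(-13 + 2*(((⅕)*8)*(1/12))) + 813 = (I*√1235)*(-13 + 2*((8/5)*(1/12))) + 813 = (I*√1235)*(-13 + 2*(2/15)) + 813 = (I*√1235)*(-13 + 4/15) + 813 = (I*√1235)*(-191/15) + 813 = -191*I*√1235/15 + 813 = 813 - 191*I*√1235/15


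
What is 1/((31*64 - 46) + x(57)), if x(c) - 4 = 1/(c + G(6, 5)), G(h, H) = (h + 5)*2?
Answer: 79/153419 ≈ 0.00051493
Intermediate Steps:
G(h, H) = 10 + 2*h (G(h, H) = (5 + h)*2 = 10 + 2*h)
x(c) = 4 + 1/(22 + c) (x(c) = 4 + 1/(c + (10 + 2*6)) = 4 + 1/(c + (10 + 12)) = 4 + 1/(c + 22) = 4 + 1/(22 + c))
1/((31*64 - 46) + x(57)) = 1/((31*64 - 46) + (89 + 4*57)/(22 + 57)) = 1/((1984 - 46) + (89 + 228)/79) = 1/(1938 + (1/79)*317) = 1/(1938 + 317/79) = 1/(153419/79) = 79/153419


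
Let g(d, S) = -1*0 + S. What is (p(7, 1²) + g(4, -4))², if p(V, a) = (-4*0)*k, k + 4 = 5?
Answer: 16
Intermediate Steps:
k = 1 (k = -4 + 5 = 1)
g(d, S) = S (g(d, S) = 0 + S = S)
p(V, a) = 0 (p(V, a) = -4*0*1 = 0*1 = 0)
(p(7, 1²) + g(4, -4))² = (0 - 4)² = (-4)² = 16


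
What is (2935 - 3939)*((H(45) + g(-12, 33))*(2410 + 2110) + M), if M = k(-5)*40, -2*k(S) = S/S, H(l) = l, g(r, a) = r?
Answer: -149736560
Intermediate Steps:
k(S) = -1/2 (k(S) = -S/(2*S) = -1/2*1 = -1/2)
M = -20 (M = -1/2*40 = -20)
(2935 - 3939)*((H(45) + g(-12, 33))*(2410 + 2110) + M) = (2935 - 3939)*((45 - 12)*(2410 + 2110) - 20) = -1004*(33*4520 - 20) = -1004*(149160 - 20) = -1004*149140 = -149736560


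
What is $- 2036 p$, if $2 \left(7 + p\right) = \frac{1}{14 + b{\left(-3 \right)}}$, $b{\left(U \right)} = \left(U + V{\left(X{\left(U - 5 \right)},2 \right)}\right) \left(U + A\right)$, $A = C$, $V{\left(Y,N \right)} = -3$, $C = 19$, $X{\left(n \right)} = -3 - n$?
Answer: $\frac{584841}{41} \approx 14264.0$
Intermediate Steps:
$A = 19$
$b{\left(U \right)} = \left(-3 + U\right) \left(19 + U\right)$ ($b{\left(U \right)} = \left(U - 3\right) \left(U + 19\right) = \left(-3 + U\right) \left(19 + U\right)$)
$p = - \frac{1149}{164}$ ($p = -7 + \frac{1}{2 \left(14 + \left(-57 + \left(-3\right)^{2} + 16 \left(-3\right)\right)\right)} = -7 + \frac{1}{2 \left(14 - 96\right)} = -7 + \frac{1}{2 \left(-82\right)} = -7 + \frac{1}{2} \left(- \frac{1}{82}\right) = -7 - \frac{1}{164} = - \frac{1149}{164} \approx -7.0061$)
$- 2036 p = \left(-2036\right) \left(- \frac{1149}{164}\right) = \frac{584841}{41}$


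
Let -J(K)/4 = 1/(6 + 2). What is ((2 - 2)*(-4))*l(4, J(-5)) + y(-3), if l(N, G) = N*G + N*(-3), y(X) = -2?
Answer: -2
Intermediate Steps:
J(K) = -1/2 (J(K) = -4/(6 + 2) = -4/8 = -4*1/8 = -1/2)
l(N, G) = -3*N + G*N (l(N, G) = G*N - 3*N = -3*N + G*N)
((2 - 2)*(-4))*l(4, J(-5)) + y(-3) = ((2 - 2)*(-4))*(4*(-3 - 1/2)) - 2 = (0*(-4))*(4*(-7/2)) - 2 = 0*(-14) - 2 = 0 - 2 = -2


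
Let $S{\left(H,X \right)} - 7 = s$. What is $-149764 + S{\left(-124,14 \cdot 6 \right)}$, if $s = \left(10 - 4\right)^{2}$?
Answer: $-149721$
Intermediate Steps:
$s = 36$ ($s = 6^{2} = 36$)
$S{\left(H,X \right)} = 43$ ($S{\left(H,X \right)} = 7 + 36 = 43$)
$-149764 + S{\left(-124,14 \cdot 6 \right)} = -149764 + 43 = -149721$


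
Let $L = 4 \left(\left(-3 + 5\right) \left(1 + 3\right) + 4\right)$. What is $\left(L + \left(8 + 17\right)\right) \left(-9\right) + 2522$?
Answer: $1865$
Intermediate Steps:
$L = 48$ ($L = 4 \left(2 \cdot 4 + 4\right) = 4 \left(8 + 4\right) = 4 \cdot 12 = 48$)
$\left(L + \left(8 + 17\right)\right) \left(-9\right) + 2522 = \left(48 + \left(8 + 17\right)\right) \left(-9\right) + 2522 = \left(48 + 25\right) \left(-9\right) + 2522 = 73 \left(-9\right) + 2522 = -657 + 2522 = 1865$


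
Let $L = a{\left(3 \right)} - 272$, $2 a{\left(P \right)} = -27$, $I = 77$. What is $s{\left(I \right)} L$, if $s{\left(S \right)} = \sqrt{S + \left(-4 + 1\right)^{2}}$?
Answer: $- \frac{571 \sqrt{86}}{2} \approx -2647.6$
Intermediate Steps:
$a{\left(P \right)} = - \frac{27}{2}$ ($a{\left(P \right)} = \frac{1}{2} \left(-27\right) = - \frac{27}{2}$)
$L = - \frac{571}{2}$ ($L = - \frac{27}{2} - 272 = - \frac{571}{2} \approx -285.5$)
$s{\left(S \right)} = \sqrt{9 + S}$ ($s{\left(S \right)} = \sqrt{S + \left(-3\right)^{2}} = \sqrt{S + 9} = \sqrt{9 + S}$)
$s{\left(I \right)} L = \sqrt{9 + 77} \left(- \frac{571}{2}\right) = \sqrt{86} \left(- \frac{571}{2}\right) = - \frac{571 \sqrt{86}}{2}$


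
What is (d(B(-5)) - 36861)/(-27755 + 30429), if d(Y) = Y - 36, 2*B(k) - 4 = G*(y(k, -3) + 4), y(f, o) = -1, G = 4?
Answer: -36889/2674 ≈ -13.795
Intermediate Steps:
B(k) = 8 (B(k) = 2 + (4*(-1 + 4))/2 = 2 + (4*3)/2 = 2 + (1/2)*12 = 2 + 6 = 8)
d(Y) = -36 + Y
(d(B(-5)) - 36861)/(-27755 + 30429) = ((-36 + 8) - 36861)/(-27755 + 30429) = (-28 - 36861)/2674 = -36889*1/2674 = -36889/2674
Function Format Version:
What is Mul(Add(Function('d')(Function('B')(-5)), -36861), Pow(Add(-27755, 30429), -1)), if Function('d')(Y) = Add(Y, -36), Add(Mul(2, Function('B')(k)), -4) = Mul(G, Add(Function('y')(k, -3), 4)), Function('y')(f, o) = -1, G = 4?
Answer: Rational(-36889, 2674) ≈ -13.795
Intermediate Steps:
Function('B')(k) = 8 (Function('B')(k) = Add(2, Mul(Rational(1, 2), Mul(4, Add(-1, 4)))) = Add(2, Mul(Rational(1, 2), Mul(4, 3))) = Add(2, Mul(Rational(1, 2), 12)) = Add(2, 6) = 8)
Function('d')(Y) = Add(-36, Y)
Mul(Add(Function('d')(Function('B')(-5)), -36861), Pow(Add(-27755, 30429), -1)) = Mul(Add(Add(-36, 8), -36861), Pow(Add(-27755, 30429), -1)) = Mul(Add(-28, -36861), Pow(2674, -1)) = Mul(-36889, Rational(1, 2674)) = Rational(-36889, 2674)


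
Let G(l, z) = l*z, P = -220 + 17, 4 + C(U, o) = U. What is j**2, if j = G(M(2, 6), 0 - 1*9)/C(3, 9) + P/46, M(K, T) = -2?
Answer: 1062961/2116 ≈ 502.34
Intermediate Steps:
C(U, o) = -4 + U
P = -203
j = -1031/46 (j = (-2*(0 - 1*9))/(-4 + 3) - 203/46 = -2*(0 - 9)/(-1) - 203*1/46 = -2*(-9)*(-1) - 203/46 = 18*(-1) - 203/46 = -18 - 203/46 = -1031/46 ≈ -22.413)
j**2 = (-1031/46)**2 = 1062961/2116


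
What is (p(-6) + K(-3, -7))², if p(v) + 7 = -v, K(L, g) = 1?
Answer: 0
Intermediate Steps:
p(v) = -7 - v
(p(-6) + K(-3, -7))² = ((-7 - 1*(-6)) + 1)² = ((-7 + 6) + 1)² = (-1 + 1)² = 0² = 0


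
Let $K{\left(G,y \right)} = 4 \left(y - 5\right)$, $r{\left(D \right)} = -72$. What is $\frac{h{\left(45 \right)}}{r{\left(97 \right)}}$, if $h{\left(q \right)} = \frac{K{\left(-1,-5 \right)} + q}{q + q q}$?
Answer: $- \frac{1}{29808} \approx -3.3548 \cdot 10^{-5}$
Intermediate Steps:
$K{\left(G,y \right)} = -20 + 4 y$ ($K{\left(G,y \right)} = 4 \left(-5 + y\right) = -20 + 4 y$)
$h{\left(q \right)} = \frac{-40 + q}{q + q^{2}}$ ($h{\left(q \right)} = \frac{\left(-20 + 4 \left(-5\right)\right) + q}{q + q q} = \frac{\left(-20 - 20\right) + q}{q + q^{2}} = \frac{-40 + q}{q + q^{2}}$)
$\frac{h{\left(45 \right)}}{r{\left(97 \right)}} = \frac{\frac{1}{45} \frac{1}{1 + 45} \left(-40 + 45\right)}{-72} = \frac{1}{45} \cdot \frac{1}{46} \cdot 5 \left(- \frac{1}{72}\right) = \frac{1}{414} \left(- \frac{1}{72}\right) = - \frac{1}{29808}$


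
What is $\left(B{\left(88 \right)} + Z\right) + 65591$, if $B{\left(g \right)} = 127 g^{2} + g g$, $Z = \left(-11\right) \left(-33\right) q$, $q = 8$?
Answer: $1059727$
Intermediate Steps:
$Z = 2904$ ($Z = \left(-11\right) \left(-33\right) 8 = 363 \cdot 8 = 2904$)
$B{\left(g \right)} = 128 g^{2}$ ($B{\left(g \right)} = 127 g^{2} + g^{2} = 128 g^{2}$)
$\left(B{\left(88 \right)} + Z\right) + 65591 = \left(128 \cdot 88^{2} + 2904\right) + 65591 = \left(128 \cdot 7744 + 2904\right) + 65591 = \left(991232 + 2904\right) + 65591 = 994136 + 65591 = 1059727$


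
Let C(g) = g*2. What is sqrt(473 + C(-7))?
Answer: 3*sqrt(51) ≈ 21.424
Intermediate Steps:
C(g) = 2*g
sqrt(473 + C(-7)) = sqrt(473 + 2*(-7)) = sqrt(473 - 14) = sqrt(459) = 3*sqrt(51)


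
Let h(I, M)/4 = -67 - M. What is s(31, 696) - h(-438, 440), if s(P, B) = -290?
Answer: 1738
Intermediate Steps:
h(I, M) = -268 - 4*M (h(I, M) = 4*(-67 - M) = -268 - 4*M)
s(31, 696) - h(-438, 440) = -290 - (-268 - 4*440) = -290 - (-268 - 1760) = -290 - 1*(-2028) = -290 + 2028 = 1738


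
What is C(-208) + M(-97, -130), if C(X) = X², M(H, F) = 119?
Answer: 43383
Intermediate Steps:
C(-208) + M(-97, -130) = (-208)² + 119 = 43264 + 119 = 43383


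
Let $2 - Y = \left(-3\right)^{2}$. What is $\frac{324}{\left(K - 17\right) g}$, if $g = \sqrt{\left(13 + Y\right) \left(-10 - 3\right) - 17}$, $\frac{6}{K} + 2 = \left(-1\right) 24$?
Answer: $\frac{1053 i \sqrt{95}}{5320} \approx 1.9292 i$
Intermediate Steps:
$Y = -7$ ($Y = 2 - \left(-3\right)^{2} = 2 - 9 = -7$)
$K = - \frac{3}{13}$ ($K = \frac{6}{-2 - 24} = \frac{6}{-26} = 6 \left(- \frac{1}{26}\right) = - \frac{3}{13} \approx -0.23077$)
$g = i \sqrt{95}$ ($g = \sqrt{\left(13 - 7\right) \left(-10 - 3\right) - 17} = \sqrt{6 \left(-13\right) - 17} = \sqrt{-78 - 17} = \sqrt{-95} = i \sqrt{95} \approx 9.7468 i$)
$\frac{324}{\left(K - 17\right) g} = \frac{324}{\left(- \frac{3}{13} - 17\right) i \sqrt{95}} = \frac{324}{\left(- \frac{224}{13}\right) i \sqrt{95}} = 324 \frac{13 i \sqrt{95}}{21280} = \frac{1053 i \sqrt{95}}{5320}$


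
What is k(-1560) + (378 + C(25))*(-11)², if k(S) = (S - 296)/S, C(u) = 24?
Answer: 9485422/195 ≈ 48643.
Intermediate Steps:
k(S) = (-296 + S)/S
k(-1560) + (378 + C(25))*(-11)² = (-296 - 1560)/(-1560) + (378 + 24)*(-11)² = -1/1560*(-1856) + 402*121 = 232/195 + 48642 = 9485422/195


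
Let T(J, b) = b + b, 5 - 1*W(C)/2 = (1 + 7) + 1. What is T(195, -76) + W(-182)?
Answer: -160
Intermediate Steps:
W(C) = -8 (W(C) = 10 - 2*((1 + 7) + 1) = 10 - 2*(8 + 1) = 10 - 2*9 = 10 - 18 = -8)
T(J, b) = 2*b
T(195, -76) + W(-182) = 2*(-76) - 8 = -152 - 8 = -160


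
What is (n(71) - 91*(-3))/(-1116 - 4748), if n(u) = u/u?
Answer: -137/2932 ≈ -0.046726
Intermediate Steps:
n(u) = 1
(n(71) - 91*(-3))/(-1116 - 4748) = (1 - 91*(-3))/(-1116 - 4748) = (1 + 273)/(-5864) = 274*(-1/5864) = -137/2932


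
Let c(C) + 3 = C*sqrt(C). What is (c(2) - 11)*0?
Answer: 0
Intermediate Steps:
c(C) = -3 + C**(3/2) (c(C) = -3 + C*sqrt(C) = -3 + C**(3/2))
(c(2) - 11)*0 = ((-3 + 2**(3/2)) - 11)*0 = ((-3 + 2*sqrt(2)) - 11)*0 = (-14 + 2*sqrt(2))*0 = 0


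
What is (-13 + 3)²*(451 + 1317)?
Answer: 176800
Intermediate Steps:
(-13 + 3)²*(451 + 1317) = (-10)²*1768 = 100*1768 = 176800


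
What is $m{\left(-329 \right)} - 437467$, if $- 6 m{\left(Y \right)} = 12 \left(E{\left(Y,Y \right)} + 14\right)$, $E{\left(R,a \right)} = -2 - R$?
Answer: $-438149$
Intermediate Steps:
$m{\left(Y \right)} = -24 + 2 Y$ ($m{\left(Y \right)} = - \frac{12 \left(\left(-2 - Y\right) + 14\right)}{6} = - \frac{12 \left(12 - Y\right)}{6} = - \frac{144 - 12 Y}{6} = -24 + 2 Y$)
$m{\left(-329 \right)} - 437467 = \left(-24 + 2 \left(-329\right)\right) - 437467 = \left(-24 - 658\right) - 437467 = -682 - 437467 = -438149$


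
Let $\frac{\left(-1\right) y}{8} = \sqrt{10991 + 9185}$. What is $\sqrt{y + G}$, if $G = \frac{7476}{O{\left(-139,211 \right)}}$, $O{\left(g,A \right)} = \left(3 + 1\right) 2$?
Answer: $\frac{\sqrt{3738 - 128 \sqrt{1261}}}{2} \approx 14.207 i$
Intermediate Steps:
$O{\left(g,A \right)} = 8$ ($O{\left(g,A \right)} = 4 \cdot 2 = 8$)
$y = - 32 \sqrt{1261}$ ($y = - 8 \sqrt{10991 + 9185} = - 8 \sqrt{20176} = - 8 \cdot 4 \sqrt{1261} = - 32 \sqrt{1261} \approx -1136.3$)
$G = \frac{1869}{2}$ ($G = \frac{7476}{8} = 7476 \cdot \frac{1}{8} = \frac{1869}{2} \approx 934.5$)
$\sqrt{y + G} = \sqrt{- 32 \sqrt{1261} + \frac{1869}{2}} = \sqrt{\frac{1869}{2} - 32 \sqrt{1261}}$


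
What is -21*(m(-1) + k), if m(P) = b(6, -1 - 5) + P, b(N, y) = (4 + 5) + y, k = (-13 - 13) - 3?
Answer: 567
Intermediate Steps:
k = -29 (k = -26 - 3 = -29)
b(N, y) = 9 + y
m(P) = 3 + P (m(P) = (9 + (-1 - 5)) + P = (9 - 6) + P = 3 + P)
-21*(m(-1) + k) = -21*((3 - 1) - 29) = -21*(2 - 29) = -21*(-27) = 567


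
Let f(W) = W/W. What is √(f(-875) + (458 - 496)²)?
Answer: 17*√5 ≈ 38.013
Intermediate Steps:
f(W) = 1
√(f(-875) + (458 - 496)²) = √(1 + (458 - 496)²) = √(1 + (-38)²) = √(1 + 1444) = √1445 = 17*√5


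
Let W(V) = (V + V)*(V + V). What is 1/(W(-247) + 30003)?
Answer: 1/274039 ≈ 3.6491e-6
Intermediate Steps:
W(V) = 4*V² (W(V) = (2*V)*(2*V) = 4*V²)
1/(W(-247) + 30003) = 1/(4*(-247)² + 30003) = 1/(4*61009 + 30003) = 1/(244036 + 30003) = 1/274039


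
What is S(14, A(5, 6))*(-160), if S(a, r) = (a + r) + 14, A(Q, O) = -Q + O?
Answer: -4640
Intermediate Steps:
A(Q, O) = O - Q
S(a, r) = 14 + a + r
S(14, A(5, 6))*(-160) = (14 + 14 + (6 - 1*5))*(-160) = (14 + 14 + (6 - 5))*(-160) = (14 + 14 + 1)*(-160) = 29*(-160) = -4640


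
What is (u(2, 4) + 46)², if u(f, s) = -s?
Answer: 1764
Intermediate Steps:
(u(2, 4) + 46)² = (-1*4 + 46)² = (-4 + 46)² = 42² = 1764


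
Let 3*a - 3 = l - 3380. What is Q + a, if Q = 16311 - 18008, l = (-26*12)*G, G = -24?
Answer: -980/3 ≈ -326.67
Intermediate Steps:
l = 7488 (l = -26*12*(-24) = -312*(-24) = 7488)
Q = -1697
a = 4111/3 (a = 1 + (7488 - 3380)/3 = 1 + (⅓)*4108 = 1 + 4108/3 = 4111/3 ≈ 1370.3)
Q + a = -1697 + 4111/3 = -980/3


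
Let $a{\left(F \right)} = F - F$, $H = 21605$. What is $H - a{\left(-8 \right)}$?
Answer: $21605$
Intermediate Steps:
$a{\left(F \right)} = 0$
$H - a{\left(-8 \right)} = 21605 - 0 = 21605 + 0 = 21605$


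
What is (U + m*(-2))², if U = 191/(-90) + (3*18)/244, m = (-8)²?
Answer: 127147870084/7535025 ≈ 16874.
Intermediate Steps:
m = 64
U = -5218/2745 (U = 191*(-1/90) + 54*(1/244) = -191/90 + 27/122 = -5218/2745 ≈ -1.9009)
(U + m*(-2))² = (-5218/2745 + 64*(-2))² = (-5218/2745 - 128)² = (-356578/2745)² = 127147870084/7535025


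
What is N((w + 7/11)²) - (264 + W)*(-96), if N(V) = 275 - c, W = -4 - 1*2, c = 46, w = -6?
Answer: 24997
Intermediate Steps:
W = -6 (W = -4 - 2 = -6)
N(V) = 229 (N(V) = 275 - 1*46 = 275 - 46 = 229)
N((w + 7/11)²) - (264 + W)*(-96) = 229 - (264 - 6)*(-96) = 229 - 258*(-96) = 229 - 1*(-24768) = 229 + 24768 = 24997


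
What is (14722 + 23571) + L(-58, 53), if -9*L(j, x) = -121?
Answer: 344758/9 ≈ 38306.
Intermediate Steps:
L(j, x) = 121/9 (L(j, x) = -⅑*(-121) = 121/9)
(14722 + 23571) + L(-58, 53) = (14722 + 23571) + 121/9 = 38293 + 121/9 = 344758/9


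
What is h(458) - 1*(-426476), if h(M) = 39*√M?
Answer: 426476 + 39*√458 ≈ 4.2731e+5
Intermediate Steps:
h(458) - 1*(-426476) = 39*√458 - 1*(-426476) = 39*√458 + 426476 = 426476 + 39*√458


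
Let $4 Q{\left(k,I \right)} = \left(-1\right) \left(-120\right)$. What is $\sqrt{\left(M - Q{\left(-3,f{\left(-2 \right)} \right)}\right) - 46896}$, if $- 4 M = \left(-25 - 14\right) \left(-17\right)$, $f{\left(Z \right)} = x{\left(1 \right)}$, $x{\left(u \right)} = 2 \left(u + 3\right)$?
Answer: $\frac{i \sqrt{188367}}{2} \approx 217.01 i$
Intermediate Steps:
$x{\left(u \right)} = 6 + 2 u$ ($x{\left(u \right)} = 2 \left(3 + u\right) = 6 + 2 u$)
$f{\left(Z \right)} = 8$ ($f{\left(Z \right)} = 6 + 2 \cdot 1 = 6 + 2 = 8$)
$M = - \frac{663}{4}$ ($M = - \frac{\left(-25 - 14\right) \left(-17\right)}{4} = - \frac{\left(-39\right) \left(-17\right)}{4} = \left(- \frac{1}{4}\right) 663 = - \frac{663}{4} \approx -165.75$)
$Q{\left(k,I \right)} = 30$ ($Q{\left(k,I \right)} = \frac{\left(-1\right) \left(-120\right)}{4} = \frac{1}{4} \cdot 120 = 30$)
$\sqrt{\left(M - Q{\left(-3,f{\left(-2 \right)} \right)}\right) - 46896} = \sqrt{\left(- \frac{663}{4} - 30\right) - 46896} = \sqrt{- \frac{783}{4} - 46896} = \sqrt{- \frac{188367}{4}} = \frac{i \sqrt{188367}}{2}$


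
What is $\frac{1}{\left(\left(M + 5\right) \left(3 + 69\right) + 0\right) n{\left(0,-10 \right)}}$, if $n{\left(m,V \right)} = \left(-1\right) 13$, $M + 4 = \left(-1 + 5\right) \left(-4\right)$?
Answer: $\frac{1}{14040} \approx 7.1225 \cdot 10^{-5}$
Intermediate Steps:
$M = -20$ ($M = -4 + \left(-1 + 5\right) \left(-4\right) = -4 + 4 \left(-4\right) = -4 - 16 = -20$)
$n{\left(m,V \right)} = -13$
$\frac{1}{\left(\left(M + 5\right) \left(3 + 69\right) + 0\right) n{\left(0,-10 \right)}} = \frac{1}{\left(\left(-20 + 5\right) \left(3 + 69\right) + 0\right) \left(-13\right)} = \frac{1}{\left(\left(-15\right) 72 + 0\right) \left(-13\right)} = \frac{1}{\left(-1080 + 0\right) \left(-13\right)} = \frac{1}{\left(-1080\right) \left(-13\right)} = \frac{1}{14040}$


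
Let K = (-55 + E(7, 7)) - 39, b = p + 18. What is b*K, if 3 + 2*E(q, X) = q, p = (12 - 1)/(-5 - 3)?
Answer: -3059/2 ≈ -1529.5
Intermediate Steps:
p = -11/8 (p = 11/(-8) = 11*(-1/8) = -11/8 ≈ -1.3750)
E(q, X) = -3/2 + q/2
b = 133/8 (b = -11/8 + 18 = 133/8 ≈ 16.625)
K = -92 (K = (-55 + (-3/2 + (1/2)*7)) - 39 = (-55 + (-3/2 + 7/2)) - 39 = (-55 + 2) - 39 = -53 - 39 = -92)
b*K = (133/8)*(-92) = -3059/2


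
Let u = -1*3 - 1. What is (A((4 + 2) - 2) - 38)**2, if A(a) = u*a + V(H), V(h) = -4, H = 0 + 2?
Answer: 3364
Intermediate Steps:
u = -4 (u = -3 - 1 = -4)
H = 2
A(a) = -4 - 4*a (A(a) = -4*a - 4 = -4 - 4*a)
(A((4 + 2) - 2) - 38)**2 = ((-4 - 4*((4 + 2) - 2)) - 38)**2 = ((-4 - 4*(6 - 2)) - 38)**2 = ((-4 - 4*4) - 38)**2 = ((-4 - 16) - 38)**2 = (-20 - 38)**2 = (-58)**2 = 3364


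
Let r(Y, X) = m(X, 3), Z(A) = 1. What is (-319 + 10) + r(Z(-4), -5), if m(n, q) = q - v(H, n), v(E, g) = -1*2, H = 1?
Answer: -304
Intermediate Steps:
v(E, g) = -2
m(n, q) = 2 + q (m(n, q) = q - 1*(-2) = q + 2 = 2 + q)
r(Y, X) = 5 (r(Y, X) = 2 + 3 = 5)
(-319 + 10) + r(Z(-4), -5) = (-319 + 10) + 5 = -309 + 5 = -304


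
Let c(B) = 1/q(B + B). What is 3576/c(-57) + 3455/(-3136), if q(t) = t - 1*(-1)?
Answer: -1267223423/3136 ≈ -4.0409e+5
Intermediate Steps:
q(t) = 1 + t (q(t) = t + 1 = 1 + t)
c(B) = 1/(1 + 2*B) (c(B) = 1/(1 + (B + B)) = 1/(1 + 2*B))
3576/c(-57) + 3455/(-3136) = 3576/(1/(1 + 2*(-57))) + 3455/(-3136) = 3576/(1/(1 - 114)) + 3455*(-1/3136) = 3576/(1/(-113)) - 3455/3136 = 3576/(-1/113) - 3455/3136 = 3576*(-113) - 3455/3136 = -404088 - 3455/3136 = -1267223423/3136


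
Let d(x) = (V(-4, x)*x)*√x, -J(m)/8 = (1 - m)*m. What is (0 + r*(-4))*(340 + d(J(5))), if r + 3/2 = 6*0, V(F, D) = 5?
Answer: 2040 + 19200*√10 ≈ 62756.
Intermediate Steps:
J(m) = -8*m*(1 - m) (J(m) = -8*(1 - m)*m = -8*m*(1 - m))
r = -3/2 (r = -3/2 + 6*0 = -3/2 + 0 = -3/2 ≈ -1.5000)
d(x) = 5*x^(3/2) (d(x) = (5*x)*√x = 5*x^(3/2))
(0 + r*(-4))*(340 + d(J(5))) = (0 - 3/2*(-4))*(340 + 5*(8*5*(-1 + 5))^(3/2)) = (0 + 6)*(340 + 5*(8*5*4)^(3/2)) = 6*(340 + 5*160^(3/2)) = 6*(340 + 5*(640*√10)) = 6*(340 + 3200*√10) = 2040 + 19200*√10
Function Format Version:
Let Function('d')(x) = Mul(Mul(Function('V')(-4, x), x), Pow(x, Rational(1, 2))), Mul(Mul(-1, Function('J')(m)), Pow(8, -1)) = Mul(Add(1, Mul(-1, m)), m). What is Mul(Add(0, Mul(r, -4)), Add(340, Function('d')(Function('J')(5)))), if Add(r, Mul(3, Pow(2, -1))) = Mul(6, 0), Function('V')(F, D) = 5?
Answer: Add(2040, Mul(19200, Pow(10, Rational(1, 2)))) ≈ 62756.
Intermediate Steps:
Function('J')(m) = Mul(-8, m, Add(1, Mul(-1, m))) (Function('J')(m) = Mul(-8, Mul(Add(1, Mul(-1, m)), m)) = Mul(-8, Mul(m, Add(1, Mul(-1, m)))) = Mul(-8, m, Add(1, Mul(-1, m))))
r = Rational(-3, 2) (r = Add(Rational(-3, 2), Mul(6, 0)) = Add(Rational(-3, 2), 0) = Rational(-3, 2) ≈ -1.5000)
Function('d')(x) = Mul(5, Pow(x, Rational(3, 2))) (Function('d')(x) = Mul(Mul(5, x), Pow(x, Rational(1, 2))) = Mul(5, Pow(x, Rational(3, 2))))
Mul(Add(0, Mul(r, -4)), Add(340, Function('d')(Function('J')(5)))) = Mul(Add(0, Mul(Rational(-3, 2), -4)), Add(340, Mul(5, Pow(Mul(8, 5, Add(-1, 5)), Rational(3, 2))))) = Mul(Add(0, 6), Add(340, Mul(5, Pow(Mul(8, 5, 4), Rational(3, 2))))) = Mul(6, Add(340, Mul(5, Pow(160, Rational(3, 2))))) = Mul(6, Add(340, Mul(5, Mul(640, Pow(10, Rational(1, 2)))))) = Mul(6, Add(340, Mul(3200, Pow(10, Rational(1, 2))))) = Add(2040, Mul(19200, Pow(10, Rational(1, 2))))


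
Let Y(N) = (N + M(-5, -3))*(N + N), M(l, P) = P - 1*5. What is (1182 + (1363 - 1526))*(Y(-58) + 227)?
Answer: 8032777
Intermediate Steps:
M(l, P) = -5 + P (M(l, P) = P - 5 = -5 + P)
Y(N) = 2*N*(-8 + N) (Y(N) = (N + (-5 - 3))*(N + N) = (N - 8)*(2*N) = (-8 + N)*(2*N) = 2*N*(-8 + N))
(1182 + (1363 - 1526))*(Y(-58) + 227) = (1182 + (1363 - 1526))*(2*(-58)*(-8 - 58) + 227) = (1182 - 163)*(2*(-58)*(-66) + 227) = 1019*(7656 + 227) = 1019*7883 = 8032777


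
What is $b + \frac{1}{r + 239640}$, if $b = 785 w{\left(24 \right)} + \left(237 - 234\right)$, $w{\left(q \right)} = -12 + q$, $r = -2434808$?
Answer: $\frac{20685068063}{2195168} \approx 9423.0$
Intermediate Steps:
$b = 9423$ ($b = 785 \left(-12 + 24\right) + \left(237 - 234\right) = 785 \cdot 12 + \left(237 - 234\right) = 9420 + 3 = 9423$)
$b + \frac{1}{r + 239640} = 9423 + \frac{1}{-2434808 + 239640} = 9423 + \frac{1}{-2195168} = 9423 - \frac{1}{2195168} = \frac{20685068063}{2195168}$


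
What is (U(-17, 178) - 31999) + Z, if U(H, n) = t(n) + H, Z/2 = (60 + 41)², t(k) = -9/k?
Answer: -2067301/178 ≈ -11614.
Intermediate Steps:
Z = 20402 (Z = 2*(60 + 41)² = 2*101² = 2*10201 = 20402)
U(H, n) = H - 9/n (U(H, n) = -9/n + H = H - 9/n)
(U(-17, 178) - 31999) + Z = ((-17 - 9/178) - 31999) + 20402 = (-3035/178 - 31999) + 20402 = -5698857/178 + 20402 = -2067301/178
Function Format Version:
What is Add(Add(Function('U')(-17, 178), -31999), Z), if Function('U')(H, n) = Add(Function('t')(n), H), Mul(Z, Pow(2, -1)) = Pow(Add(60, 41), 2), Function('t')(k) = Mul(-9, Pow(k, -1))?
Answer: Rational(-2067301, 178) ≈ -11614.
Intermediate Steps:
Z = 20402 (Z = Mul(2, Pow(Add(60, 41), 2)) = Mul(2, Pow(101, 2)) = Mul(2, 10201) = 20402)
Function('U')(H, n) = Add(H, Mul(-9, Pow(n, -1))) (Function('U')(H, n) = Add(Mul(-9, Pow(n, -1)), H) = Add(H, Mul(-9, Pow(n, -1))))
Add(Add(Function('U')(-17, 178), -31999), Z) = Add(Add(Add(-17, Mul(-9, Pow(178, -1))), -31999), 20402) = Add(Add(Add(-17, Mul(-9, Rational(1, 178))), -31999), 20402) = Add(Add(Add(-17, Rational(-9, 178)), -31999), 20402) = Add(Add(Rational(-3035, 178), -31999), 20402) = Add(Rational(-5698857, 178), 20402) = Rational(-2067301, 178)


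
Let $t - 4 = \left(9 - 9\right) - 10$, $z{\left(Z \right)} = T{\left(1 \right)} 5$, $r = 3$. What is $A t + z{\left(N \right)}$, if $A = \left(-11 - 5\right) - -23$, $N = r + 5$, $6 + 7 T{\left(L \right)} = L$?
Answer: $- \frac{319}{7} \approx -45.571$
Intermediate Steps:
$T{\left(L \right)} = - \frac{6}{7} + \frac{L}{7}$
$N = 8$ ($N = 3 + 5 = 8$)
$z{\left(Z \right)} = - \frac{25}{7}$ ($z{\left(Z \right)} = \left(- \frac{6}{7} + \frac{1}{7} \cdot 1\right) 5 = \left(- \frac{6}{7} + \frac{1}{7}\right) 5 = \left(- \frac{5}{7}\right) 5 = - \frac{25}{7}$)
$t = -6$ ($t = 4 + \left(\left(9 - 9\right) - 10\right) = 4 + \left(0 - 10\right) = 4 - 10 = -6$)
$A = 7$ ($A = \left(-11 - 5\right) + 23 = -16 + 23 = 7$)
$A t + z{\left(N \right)} = 7 \left(-6\right) - \frac{25}{7} = -42 - \frac{25}{7} = - \frac{319}{7}$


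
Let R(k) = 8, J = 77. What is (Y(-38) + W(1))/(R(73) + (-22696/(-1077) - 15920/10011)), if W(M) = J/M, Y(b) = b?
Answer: 46721337/32924288 ≈ 1.4191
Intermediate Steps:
W(M) = 77/M
(Y(-38) + W(1))/(R(73) + (-22696/(-1077) - 15920/10011)) = (-38 + 77/1)/(8 + (-22696/(-1077) - 15920/10011)) = (-38 + 77*1)/(8 + (-22696*(-1/1077) - 15920*1/10011)) = (-38 + 77)/(8 + (22696/1077 - 15920/10011)) = 39/(8 + 23340424/1197983) = 39/(32924288/1197983) = 39*(1197983/32924288) = 46721337/32924288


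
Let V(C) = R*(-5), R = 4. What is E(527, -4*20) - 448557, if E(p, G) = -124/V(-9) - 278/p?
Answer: -1181932748/2635 ≈ -4.4855e+5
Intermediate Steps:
V(C) = -20 (V(C) = 4*(-5) = -20)
E(p, G) = 31/5 - 278/p (E(p, G) = -124/(-20) - 278/p = -124*(-1/20) - 278/p = 31/5 - 278/p)
E(527, -4*20) - 448557 = (31/5 - 278/527) - 448557 = 14947/2635 - 448557 = -1181932748/2635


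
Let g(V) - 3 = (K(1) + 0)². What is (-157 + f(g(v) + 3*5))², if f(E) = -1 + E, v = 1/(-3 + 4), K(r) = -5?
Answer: 13225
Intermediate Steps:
v = 1 (v = 1/1 = 1)
g(V) = 28 (g(V) = 3 + (-5 + 0)² = 3 + (-5)² = 3 + 25 = 28)
(-157 + f(g(v) + 3*5))² = (-157 + (-1 + (28 + 3*5)))² = (-157 + (-1 + (28 + 15)))² = (-157 + (-1 + 43))² = (-157 + 42)² = (-115)² = 13225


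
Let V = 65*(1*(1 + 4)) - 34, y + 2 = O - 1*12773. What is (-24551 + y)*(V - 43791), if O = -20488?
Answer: 2514909000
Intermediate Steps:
y = -33263 (y = -2 + (-20488 - 1*12773) = -2 + (-20488 - 12773) = -2 - 33261 = -33263)
V = 291 (V = 65*(1*5) - 34 = 65*5 - 34 = 325 - 34 = 291)
(-24551 + y)*(V - 43791) = (-24551 - 33263)*(291 - 43791) = -57814*(-43500) = 2514909000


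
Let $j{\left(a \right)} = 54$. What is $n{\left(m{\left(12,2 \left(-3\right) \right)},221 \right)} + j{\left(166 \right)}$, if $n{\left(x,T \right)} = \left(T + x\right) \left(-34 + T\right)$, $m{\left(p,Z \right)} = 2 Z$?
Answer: $39137$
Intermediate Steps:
$n{\left(x,T \right)} = \left(-34 + T\right) \left(T + x\right)$
$n{\left(m{\left(12,2 \left(-3\right) \right)},221 \right)} + j{\left(166 \right)} = \left(221^{2} - 7514 - 34 \cdot 2 \cdot 2 \left(-3\right) + 221 \cdot 2 \cdot 2 \left(-3\right)\right) + 54 = \left(48841 - 7514 - 34 \cdot 2 \left(-6\right) + 221 \cdot 2 \left(-6\right)\right) + 54 = \left(48841 - 7514 - -408 + 221 \left(-12\right)\right) + 54 = \left(48841 - 7514 + 408 - 2652\right) + 54 = 39083 + 54 = 39137$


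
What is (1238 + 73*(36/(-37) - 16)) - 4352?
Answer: -161062/37 ≈ -4353.0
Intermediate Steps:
(1238 + 73*(36/(-37) - 16)) - 4352 = (1238 + 73*(36*(-1/37) - 16)) - 4352 = (1238 + 73*(-36/37 - 16)) - 4352 = (1238 + 73*(-628/37)) - 4352 = (1238 - 45844/37) - 4352 = -38/37 - 4352 = -161062/37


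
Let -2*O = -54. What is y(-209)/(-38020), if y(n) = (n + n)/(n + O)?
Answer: -209/3459820 ≈ -6.0408e-5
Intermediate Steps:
O = 27 (O = -½*(-54) = 27)
y(n) = 2*n/(27 + n) (y(n) = (n + n)/(n + 27) = (2*n)/(27 + n) = 2*n/(27 + n))
y(-209)/(-38020) = (2*(-209)/(27 - 209))/(-38020) = (2*(-209)/(-182))*(-1/38020) = (2*(-209)*(-1/182))*(-1/38020) = (209/91)*(-1/38020) = -209/3459820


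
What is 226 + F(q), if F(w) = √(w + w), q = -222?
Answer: 226 + 2*I*√111 ≈ 226.0 + 21.071*I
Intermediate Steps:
F(w) = √2*√w (F(w) = √(2*w) = √2*√w)
226 + F(q) = 226 + √2*√(-222) = 226 + √2*(I*√222) = 226 + 2*I*√111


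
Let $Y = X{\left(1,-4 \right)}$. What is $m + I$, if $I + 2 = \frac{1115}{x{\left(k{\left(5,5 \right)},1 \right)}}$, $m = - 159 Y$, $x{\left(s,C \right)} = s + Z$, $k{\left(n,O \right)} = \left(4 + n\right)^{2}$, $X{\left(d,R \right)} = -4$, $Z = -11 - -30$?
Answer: $\frac{12903}{20} \approx 645.15$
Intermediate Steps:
$Z = 19$ ($Z = -11 + 30 = 19$)
$Y = -4$
$x{\left(s,C \right)} = 19 + s$ ($x{\left(s,C \right)} = s + 19 = 19 + s$)
$m = 636$ ($m = \left(-159\right) \left(-4\right) = 636$)
$I = \frac{183}{20}$ ($I = -2 + \frac{1115}{19 + \left(4 + 5\right)^{2}} = -2 + \frac{1115}{19 + 9^{2}} = -2 + \frac{1115}{19 + 81} = -2 + \frac{1115}{100} = -2 + 1115 \cdot \frac{1}{100} = -2 + \frac{223}{20} = \frac{183}{20} \approx 9.15$)
$m + I = 636 + \frac{183}{20} = \frac{12903}{20}$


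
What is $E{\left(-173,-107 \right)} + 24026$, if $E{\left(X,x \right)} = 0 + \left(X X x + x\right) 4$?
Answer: $-12786014$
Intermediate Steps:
$E{\left(X,x \right)} = 4 x + 4 x X^{2}$ ($E{\left(X,x \right)} = 0 + \left(X^{2} x + x\right) 4 = 0 + \left(x X^{2} + x\right) 4 = 0 + \left(x + x X^{2}\right) 4 = 0 + \left(4 x + 4 x X^{2}\right) = 4 x + 4 x X^{2}$)
$E{\left(-173,-107 \right)} + 24026 = 4 \left(-107\right) \left(1 + \left(-173\right)^{2}\right) + 24026 = 4 \left(-107\right) \left(1 + 29929\right) + 24026 = 4 \left(-107\right) 29930 + 24026 = -12810040 + 24026 = -12786014$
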